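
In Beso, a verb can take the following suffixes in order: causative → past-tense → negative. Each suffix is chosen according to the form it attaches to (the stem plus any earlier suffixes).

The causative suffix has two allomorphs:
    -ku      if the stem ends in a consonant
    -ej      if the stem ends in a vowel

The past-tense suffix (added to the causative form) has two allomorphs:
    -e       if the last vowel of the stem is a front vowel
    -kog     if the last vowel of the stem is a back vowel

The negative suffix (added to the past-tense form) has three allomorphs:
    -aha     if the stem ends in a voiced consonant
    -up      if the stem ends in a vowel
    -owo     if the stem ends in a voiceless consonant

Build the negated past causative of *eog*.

eogkukogaha

*eog* — final sound /g/ (a consonant) → -ku → *eogku*.
The last vowel of the causative form *eogku* is /u/, which is a back vowel, so the past-tense suffix is -kog, giving *eogkukog*.
The past-tense form *eogkukog* — final sound /g/ (a voiced consonant) → -aha → *eogkukogaha*.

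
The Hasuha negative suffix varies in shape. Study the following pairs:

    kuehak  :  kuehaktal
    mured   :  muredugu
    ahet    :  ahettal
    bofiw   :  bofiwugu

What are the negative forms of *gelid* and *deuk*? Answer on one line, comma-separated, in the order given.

gelidugu, deuktal

Looking at the final consonant of each stem: -tal when the stem ends in a voiceless consonant (*kuehak*, *ahet*); -ugu when the stem ends in a voiced consonant (*mured*, *bofiw*).
Since the final consonant of *gelid* is /d/ (voiced), it takes -ugu, giving *gelidugu*.
*deuk*: final consonant = /k/, voiceless → -tal → *deuktal*.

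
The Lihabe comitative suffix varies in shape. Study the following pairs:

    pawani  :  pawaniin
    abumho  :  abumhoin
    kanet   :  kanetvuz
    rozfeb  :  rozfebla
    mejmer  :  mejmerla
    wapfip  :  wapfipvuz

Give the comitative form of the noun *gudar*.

gudarla

The pattern is voicing of the final sound: -vuz when the stem ends in a voiceless consonant (*kanet*, *wapfip*); -la when the stem ends in a voiced consonant (*rozfeb*, *mejmer*); -in when the stem ends in a vowel (*pawani*, *abumho*).
*gudar* — final sound /r/ (a voiced consonant) → -la → *gudarla*.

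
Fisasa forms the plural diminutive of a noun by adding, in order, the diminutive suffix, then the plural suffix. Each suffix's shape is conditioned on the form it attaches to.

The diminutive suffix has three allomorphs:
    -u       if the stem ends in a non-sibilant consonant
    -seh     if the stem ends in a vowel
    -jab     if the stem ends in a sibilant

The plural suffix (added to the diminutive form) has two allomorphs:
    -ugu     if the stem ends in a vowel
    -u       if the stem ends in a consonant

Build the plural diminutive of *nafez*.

nafezjabu

The final sound of *nafez* is /z/, which is a sibilant, so the diminutive suffix is -jab, giving *nafezjab*.
Since the final sound of the diminutive form *nafezjab* is /b/ (a consonant), it takes -u, giving *nafezjabu*.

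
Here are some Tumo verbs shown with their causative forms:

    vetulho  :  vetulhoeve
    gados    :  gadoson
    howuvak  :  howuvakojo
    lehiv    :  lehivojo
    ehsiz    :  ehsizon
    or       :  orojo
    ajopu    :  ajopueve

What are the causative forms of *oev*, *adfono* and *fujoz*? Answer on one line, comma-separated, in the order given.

The suffix is conditioned by the final sound: -on when the stem ends in a sibilant (*gados*, *ehsiz*); -ojo when the stem ends in a non-sibilant consonant (*howuvak*, *lehiv*, *or*); -eve when the stem ends in a vowel (*vetulho*, *ajopu*).
The final sound of *oev* is /v/, which is a non-sibilant consonant, so the suffix is -ojo, giving *oevojo*.
Since the final sound of *adfono* is /o/ (a vowel), it takes -eve, giving *adfonoeve*.
The final sound of *fujoz* is /z/, which is a sibilant, so the suffix is -on, giving *fujozon*.

oevojo, adfonoeve, fujozon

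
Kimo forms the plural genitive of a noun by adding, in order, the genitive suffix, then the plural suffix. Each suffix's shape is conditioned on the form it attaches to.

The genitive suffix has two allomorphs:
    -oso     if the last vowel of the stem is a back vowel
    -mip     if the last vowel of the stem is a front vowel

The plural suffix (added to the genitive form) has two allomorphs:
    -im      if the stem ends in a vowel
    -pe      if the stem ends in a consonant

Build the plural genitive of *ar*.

The last vowel of *ar* is /a/, which is a back vowel, so the genitive suffix is -oso, giving *aroso*.
The genitive form *aroso* — final sound /o/ (a vowel) → -im → *arosoim*.

arosoim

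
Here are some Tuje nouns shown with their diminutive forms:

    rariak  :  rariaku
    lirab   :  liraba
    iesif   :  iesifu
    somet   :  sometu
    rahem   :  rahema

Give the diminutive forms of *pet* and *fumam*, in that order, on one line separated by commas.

petu, fumama

The suffix is conditioned by the final consonant: -u when the stem ends in a voiceless consonant (*rariak*, *iesif*, *somet*); -a when the stem ends in a voiced consonant (*lirab*, *rahem*).
*pet*: final consonant = /t/, voiceless → -u → *petu*.
Since the final consonant of *fumam* is /m/ (voiced), it takes -a, giving *fumama*.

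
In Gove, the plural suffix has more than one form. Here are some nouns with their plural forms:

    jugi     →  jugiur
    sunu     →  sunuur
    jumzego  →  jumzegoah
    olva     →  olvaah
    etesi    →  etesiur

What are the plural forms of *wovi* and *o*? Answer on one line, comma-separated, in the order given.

The pattern is height harmony: -ur when the last vowel of the stem is a high vowel (*jugi*, *sunu*, *etesi*); -ah when the last vowel of the stem is a non-high vowel (*jumzego*, *olva*).
The last vowel of *wovi* is /i/, which is a high vowel, so the suffix is -ur, giving *woviur*.
The last vowel of *o* is /o/, which is a non-high vowel, so the suffix is -ah, giving *oah*.

woviur, oah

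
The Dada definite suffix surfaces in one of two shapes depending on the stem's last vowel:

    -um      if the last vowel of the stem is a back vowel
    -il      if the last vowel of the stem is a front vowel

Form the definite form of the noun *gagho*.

gaghoum

Since the last vowel of *gagho* is /o/ (a back vowel), it takes -um, giving *gaghoum*.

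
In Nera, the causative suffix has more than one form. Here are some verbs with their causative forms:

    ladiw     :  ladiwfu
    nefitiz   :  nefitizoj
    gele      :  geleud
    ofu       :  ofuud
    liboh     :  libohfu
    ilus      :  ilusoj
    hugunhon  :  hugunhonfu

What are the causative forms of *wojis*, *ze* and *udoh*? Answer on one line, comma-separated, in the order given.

The alternation tracks the final sound of the stem — -oj when the stem ends in a sibilant (*nefitiz*, *ilus*); -fu when the stem ends in a non-sibilant consonant (*ladiw*, *liboh*, *hugunhon*); -ud when the stem ends in a vowel (*gele*, *ofu*).
Since the final sound of *wojis* is /s/ (a sibilant), it takes -oj, giving *wojisoj*.
Since the final sound of *ze* is /e/ (a vowel), it takes -ud, giving *zeud*.
*udoh*: final sound = /h/, a non-sibilant consonant → -fu → *udohfu*.

wojisoj, zeud, udohfu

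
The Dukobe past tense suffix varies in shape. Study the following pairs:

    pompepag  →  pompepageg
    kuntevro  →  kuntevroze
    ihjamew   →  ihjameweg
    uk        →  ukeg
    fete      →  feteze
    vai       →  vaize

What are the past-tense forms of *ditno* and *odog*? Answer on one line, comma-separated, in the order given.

ditnoze, odogeg

Looking at the final sound of each stem: -eg when the stem ends in a consonant (*pompepag*, *ihjamew*, *uk*); -ze when the stem ends in a vowel (*kuntevro*, *fete*, *vai*).
The final sound of *ditno* is /o/, which is a vowel, so the suffix is -ze, giving *ditnoze*.
The final sound of *odog* is /g/, which is a consonant, so the suffix is -eg, giving *odogeg*.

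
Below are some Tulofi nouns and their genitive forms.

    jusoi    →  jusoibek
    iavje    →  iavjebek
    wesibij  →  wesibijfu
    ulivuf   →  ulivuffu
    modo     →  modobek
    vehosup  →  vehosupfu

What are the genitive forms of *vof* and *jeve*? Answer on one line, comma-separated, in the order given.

voffu, jevebek

Looking at the final sound of each stem: -fu when the stem ends in a consonant (*wesibij*, *ulivuf*, *vehosup*); -bek when the stem ends in a vowel (*jusoi*, *iavje*, *modo*).
Since the final sound of *vof* is /f/ (a consonant), it takes -fu, giving *voffu*.
*jeve* — final sound /e/ (a vowel) → -bek → *jevebek*.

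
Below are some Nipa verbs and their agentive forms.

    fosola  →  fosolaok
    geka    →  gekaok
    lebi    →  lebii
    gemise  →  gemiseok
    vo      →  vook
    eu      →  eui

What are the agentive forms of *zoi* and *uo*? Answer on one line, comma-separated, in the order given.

zoii, uook

The pattern is height harmony: -i when the last vowel of the stem is a high vowel (*lebi*, *eu*); -ok when the last vowel of the stem is a non-high vowel (*fosola*, *geka*, *gemise*, *vo*).
Since the last vowel of *zoi* is /i/ (a high vowel), it takes -i, giving *zoii*.
Since the last vowel of *uo* is /o/ (a non-high vowel), it takes -ok, giving *uook*.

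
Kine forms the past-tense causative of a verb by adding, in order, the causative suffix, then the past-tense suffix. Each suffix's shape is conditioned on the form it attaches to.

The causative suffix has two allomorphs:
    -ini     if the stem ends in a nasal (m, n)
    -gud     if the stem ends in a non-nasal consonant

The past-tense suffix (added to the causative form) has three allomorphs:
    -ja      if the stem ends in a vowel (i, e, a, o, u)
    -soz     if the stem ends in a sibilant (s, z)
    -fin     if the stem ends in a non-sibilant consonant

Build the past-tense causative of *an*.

*an*: final consonant = /n/, a nasal → -ini → *anini*.
The causative form *anini* — final sound /i/ (a vowel) → -ja → *aninija*.

aninija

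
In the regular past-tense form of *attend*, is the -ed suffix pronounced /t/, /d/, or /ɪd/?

/ɪd/

The stem *attend* ends in /t/ or /d/.
The -ed suffix is realized as /ɪd/ after /t, d/; as /t/ after other voiceless consonants; and as /d/ after other voiced sounds.
So -ed on *attend* is pronounced /ɪd/.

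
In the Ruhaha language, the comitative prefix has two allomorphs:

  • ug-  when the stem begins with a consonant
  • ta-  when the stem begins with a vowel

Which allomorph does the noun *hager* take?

ug-

Since the first sound of *hager* is /h/ (a consonant), it takes ug-.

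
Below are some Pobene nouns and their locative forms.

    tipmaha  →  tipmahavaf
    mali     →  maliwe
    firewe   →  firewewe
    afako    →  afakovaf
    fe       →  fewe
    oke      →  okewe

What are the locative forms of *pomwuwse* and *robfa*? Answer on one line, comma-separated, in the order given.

Looking at the last vowel of each stem: -we when the last vowel of the stem is a front vowel (*mali*, *firewe*, *fe*, *oke*); -vaf when the last vowel of the stem is a back vowel (*tipmaha*, *afako*).
*pomwuwse* — last vowel /e/ (a front vowel) → -we → *pomwuwsewe*.
*robfa*: last vowel = /a/, a back vowel → -vaf → *robfavaf*.

pomwuwsewe, robfavaf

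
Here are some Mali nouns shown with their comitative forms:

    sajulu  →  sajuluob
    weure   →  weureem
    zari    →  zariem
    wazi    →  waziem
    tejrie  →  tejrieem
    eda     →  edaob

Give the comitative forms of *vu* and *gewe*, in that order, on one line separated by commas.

The suffix is conditioned by the last vowel: -em when the last vowel of the stem is a front vowel (*weure*, *zari*, *wazi*, *tejrie*); -ob when the last vowel of the stem is a back vowel (*sajulu*, *eda*).
Since the last vowel of *vu* is /u/ (a back vowel), it takes -ob, giving *vuob*.
*gewe*: last vowel = /e/, a front vowel → -em → *geweem*.

vuob, geweem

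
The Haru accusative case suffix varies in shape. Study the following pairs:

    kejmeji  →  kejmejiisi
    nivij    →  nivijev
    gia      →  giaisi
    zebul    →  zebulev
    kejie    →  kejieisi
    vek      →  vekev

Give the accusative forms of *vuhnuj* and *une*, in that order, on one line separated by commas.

vuhnujev, uneisi

Looking at the final sound of each stem: -ev when the stem ends in a consonant (*nivij*, *zebul*, *vek*); -isi when the stem ends in a vowel (*kejmeji*, *gia*, *kejie*).
*vuhnuj* — final sound /j/ (a consonant) → -ev → *vuhnujev*.
*une*: final sound = /e/, a vowel → -isi → *uneisi*.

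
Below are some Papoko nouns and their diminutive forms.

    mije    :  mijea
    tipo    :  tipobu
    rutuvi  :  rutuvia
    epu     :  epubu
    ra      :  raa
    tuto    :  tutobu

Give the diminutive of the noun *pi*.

pia

The alternation tracks the last vowel of the stem — -bu when the last vowel of the stem is a rounded vowel (*tipo*, *epu*, *tuto*); -a when the last vowel of the stem is an unrounded vowel (*mije*, *rutuvi*, *ra*).
The last vowel of *pi* is /i/, which is an unrounded vowel, so the suffix is -a, giving *pia*.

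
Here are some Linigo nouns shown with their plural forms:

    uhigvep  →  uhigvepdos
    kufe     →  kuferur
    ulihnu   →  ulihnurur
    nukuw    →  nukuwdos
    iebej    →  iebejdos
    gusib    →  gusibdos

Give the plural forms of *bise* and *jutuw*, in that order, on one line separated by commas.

The pattern is consonant vs. vowel: -dos when the stem ends in a consonant (*uhigvep*, *nukuw*, *iebej*, *gusib*); -rur when the stem ends in a vowel (*kufe*, *ulihnu*).
Since the final sound of *bise* is /e/ (a vowel), it takes -rur, giving *biserur*.
Since the final sound of *jutuw* is /w/ (a consonant), it takes -dos, giving *jutuwdos*.

biserur, jutuwdos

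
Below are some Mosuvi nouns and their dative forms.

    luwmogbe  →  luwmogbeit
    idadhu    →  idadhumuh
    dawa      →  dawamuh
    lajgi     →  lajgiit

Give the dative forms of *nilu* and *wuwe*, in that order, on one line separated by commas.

nilumuh, wuweit

The pattern is front/back vowel harmony: -it when the last vowel of the stem is a front vowel (*luwmogbe*, *lajgi*); -muh when the last vowel of the stem is a back vowel (*idadhu*, *dawa*).
Since the last vowel of *nilu* is /u/ (a back vowel), it takes -muh, giving *nilumuh*.
Since the last vowel of *wuwe* is /e/ (a front vowel), it takes -it, giving *wuweit*.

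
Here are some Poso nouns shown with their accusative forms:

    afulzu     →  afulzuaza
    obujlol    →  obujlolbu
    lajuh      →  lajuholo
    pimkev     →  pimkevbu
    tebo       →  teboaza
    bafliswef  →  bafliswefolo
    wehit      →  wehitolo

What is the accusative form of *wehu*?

wehuaza

The pattern is voicing of the final sound: -olo when the stem ends in a voiceless consonant (*lajuh*, *bafliswef*, *wehit*); -bu when the stem ends in a voiced consonant (*obujlol*, *pimkev*); -aza when the stem ends in a vowel (*afulzu*, *tebo*).
The final sound of *wehu* is /u/, which is a vowel, so the suffix is -aza, giving *wehuaza*.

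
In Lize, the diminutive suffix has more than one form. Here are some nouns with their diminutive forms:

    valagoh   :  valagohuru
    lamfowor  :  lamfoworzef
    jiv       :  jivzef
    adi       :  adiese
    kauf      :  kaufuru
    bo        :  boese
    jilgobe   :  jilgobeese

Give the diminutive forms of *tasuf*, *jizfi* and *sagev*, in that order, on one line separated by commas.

tasufuru, jizfiese, sagevzef

The suffix is conditioned by the final sound: -uru when the stem ends in a voiceless consonant (*valagoh*, *kauf*); -zef when the stem ends in a voiced consonant (*lamfowor*, *jiv*); -ese when the stem ends in a vowel (*adi*, *bo*, *jilgobe*).
Since the final sound of *tasuf* is /f/ (a voiceless consonant), it takes -uru, giving *tasufuru*.
*jizfi*: final sound = /i/, a vowel → -ese → *jizfiese*.
Since the final sound of *sagev* is /v/ (a voiced consonant), it takes -zef, giving *sagevzef*.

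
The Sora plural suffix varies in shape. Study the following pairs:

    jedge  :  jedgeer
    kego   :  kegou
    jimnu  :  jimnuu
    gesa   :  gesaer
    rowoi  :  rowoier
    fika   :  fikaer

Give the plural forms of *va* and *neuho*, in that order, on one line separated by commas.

vaer, neuhou

Looking at the last vowel of each stem: -u when the last vowel of the stem is a rounded vowel (*kego*, *jimnu*); -er when the last vowel of the stem is an unrounded vowel (*jedge*, *gesa*, *rowoi*, *fika*).
Since the last vowel of *va* is /a/ (an unrounded vowel), it takes -er, giving *vaer*.
Since the last vowel of *neuho* is /o/ (a rounded vowel), it takes -u, giving *neuhou*.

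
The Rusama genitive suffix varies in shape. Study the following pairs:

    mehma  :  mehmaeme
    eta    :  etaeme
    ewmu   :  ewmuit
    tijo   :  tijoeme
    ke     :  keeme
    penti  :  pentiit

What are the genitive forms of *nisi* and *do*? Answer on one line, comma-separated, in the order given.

The alternation tracks the last vowel of the stem — -it when the last vowel of the stem is a high vowel (*ewmu*, *penti*); -eme when the last vowel of the stem is a non-high vowel (*mehma*, *eta*, *tijo*, *ke*).
*nisi*: last vowel = /i/, a high vowel → -it → *nisiit*.
*do*: last vowel = /o/, a non-high vowel → -eme → *doeme*.

nisiit, doeme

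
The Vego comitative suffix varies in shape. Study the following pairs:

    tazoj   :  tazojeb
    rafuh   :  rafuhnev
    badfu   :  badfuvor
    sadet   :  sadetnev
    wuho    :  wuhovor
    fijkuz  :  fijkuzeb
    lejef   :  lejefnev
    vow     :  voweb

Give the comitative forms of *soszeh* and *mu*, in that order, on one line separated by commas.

soszehnev, muvor

The suffix is conditioned by the final sound: -nev when the stem ends in a voiceless consonant (*rafuh*, *sadet*, *lejef*); -eb when the stem ends in a voiced consonant (*tazoj*, *fijkuz*, *vow*); -vor when the stem ends in a vowel (*badfu*, *wuho*).
The final sound of *soszeh* is /h/, which is a voiceless consonant, so the suffix is -nev, giving *soszehnev*.
*mu* — final sound /u/ (a vowel) → -vor → *muvor*.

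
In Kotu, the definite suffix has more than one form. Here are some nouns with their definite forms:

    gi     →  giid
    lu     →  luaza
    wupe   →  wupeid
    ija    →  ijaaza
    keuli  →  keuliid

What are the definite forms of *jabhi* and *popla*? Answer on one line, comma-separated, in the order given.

The pattern is front/back vowel harmony: -id when the last vowel of the stem is a front vowel (*gi*, *wupe*, *keuli*); -aza when the last vowel of the stem is a back vowel (*lu*, *ija*).
Since the last vowel of *jabhi* is /i/ (a front vowel), it takes -id, giving *jabhiid*.
The last vowel of *popla* is /a/, which is a back vowel, so the suffix is -aza, giving *poplaaza*.

jabhiid, poplaaza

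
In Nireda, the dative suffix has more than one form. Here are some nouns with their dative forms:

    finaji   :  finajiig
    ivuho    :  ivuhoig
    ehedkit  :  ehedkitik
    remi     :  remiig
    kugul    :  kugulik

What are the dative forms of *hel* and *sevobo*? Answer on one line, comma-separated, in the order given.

The alternation tracks the final sound of the stem — -ik when the stem ends in a consonant (*ehedkit*, *kugul*); -ig when the stem ends in a vowel (*finaji*, *ivuho*, *remi*).
*hel* — final sound /l/ (a consonant) → -ik → *helik*.
*sevobo* — final sound /o/ (a vowel) → -ig → *sevoboig*.

helik, sevoboig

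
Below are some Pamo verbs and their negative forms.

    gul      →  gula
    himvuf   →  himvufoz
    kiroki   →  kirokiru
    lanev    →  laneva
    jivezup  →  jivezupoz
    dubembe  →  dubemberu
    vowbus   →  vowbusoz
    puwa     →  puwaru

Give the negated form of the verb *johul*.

Looking at the final sound of each stem: -oz when the stem ends in a voiceless consonant (*himvuf*, *jivezup*, *vowbus*); -a when the stem ends in a voiced consonant (*gul*, *lanev*); -ru when the stem ends in a vowel (*kiroki*, *dubembe*, *puwa*).
*johul*: final sound = /l/, a voiced consonant → -a → *johula*.

johula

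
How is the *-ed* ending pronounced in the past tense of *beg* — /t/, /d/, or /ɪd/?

/d/

The stem *beg* ends in a voiced sound other than /d/.
The -ed suffix is realized as /ɪd/ after /t, d/; as /t/ after other voiceless consonants; and as /d/ after other voiced sounds.
So -ed on *beg* is pronounced /d/.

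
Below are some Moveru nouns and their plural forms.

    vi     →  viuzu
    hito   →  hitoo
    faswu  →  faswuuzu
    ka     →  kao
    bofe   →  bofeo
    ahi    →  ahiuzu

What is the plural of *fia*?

The suffix is conditioned by the last vowel: -uzu when the last vowel of the stem is a high vowel (*vi*, *faswu*, *ahi*); -o when the last vowel of the stem is a non-high vowel (*hito*, *ka*, *bofe*).
Since the last vowel of *fia* is /a/ (a non-high vowel), it takes -o, giving *fiao*.

fiao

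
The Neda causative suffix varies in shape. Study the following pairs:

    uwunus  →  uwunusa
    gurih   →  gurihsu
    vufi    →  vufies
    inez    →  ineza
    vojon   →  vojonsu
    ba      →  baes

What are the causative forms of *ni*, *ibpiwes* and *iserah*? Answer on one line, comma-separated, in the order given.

nies, ibpiwesa, iserahsu

Looking at the final sound of each stem: -a when the stem ends in a sibilant (*uwunus*, *inez*); -su when the stem ends in a non-sibilant consonant (*gurih*, *vojon*); -es when the stem ends in a vowel (*vufi*, *ba*).
The final sound of *ni* is /i/, which is a vowel, so the suffix is -es, giving *nies*.
The final sound of *ibpiwes* is /s/, which is a sibilant, so the suffix is -a, giving *ibpiwesa*.
Since the final sound of *iserah* is /h/ (a non-sibilant consonant), it takes -su, giving *iserahsu*.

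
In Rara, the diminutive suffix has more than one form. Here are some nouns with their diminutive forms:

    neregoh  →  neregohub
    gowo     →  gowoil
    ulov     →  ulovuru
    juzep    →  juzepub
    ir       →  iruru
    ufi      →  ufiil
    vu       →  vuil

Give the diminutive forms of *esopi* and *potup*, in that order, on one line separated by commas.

Looking at the final sound of each stem: -ub when the stem ends in a voiceless consonant (*neregoh*, *juzep*); -uru when the stem ends in a voiced consonant (*ulov*, *ir*); -il when the stem ends in a vowel (*gowo*, *ufi*, *vu*).
Since the final sound of *esopi* is /i/ (a vowel), it takes -il, giving *esopiil*.
The final sound of *potup* is /p/, which is a voiceless consonant, so the suffix is -ub, giving *potupub*.

esopiil, potupub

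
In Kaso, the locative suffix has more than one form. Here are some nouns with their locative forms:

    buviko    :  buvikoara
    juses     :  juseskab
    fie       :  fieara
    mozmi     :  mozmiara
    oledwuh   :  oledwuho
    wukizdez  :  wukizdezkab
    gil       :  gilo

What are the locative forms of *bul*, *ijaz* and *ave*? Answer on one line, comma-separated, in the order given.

bulo, ijazkab, aveara

The pattern is sibilance of the final sound: -kab when the stem ends in a sibilant (*juses*, *wukizdez*); -o when the stem ends in a non-sibilant consonant (*oledwuh*, *gil*); -ara when the stem ends in a vowel (*buviko*, *fie*, *mozmi*).
Since the final sound of *bul* is /l/ (a non-sibilant consonant), it takes -o, giving *bulo*.
Since the final sound of *ijaz* is /z/ (a sibilant), it takes -kab, giving *ijazkab*.
*ave* — final sound /e/ (a vowel) → -ara → *aveara*.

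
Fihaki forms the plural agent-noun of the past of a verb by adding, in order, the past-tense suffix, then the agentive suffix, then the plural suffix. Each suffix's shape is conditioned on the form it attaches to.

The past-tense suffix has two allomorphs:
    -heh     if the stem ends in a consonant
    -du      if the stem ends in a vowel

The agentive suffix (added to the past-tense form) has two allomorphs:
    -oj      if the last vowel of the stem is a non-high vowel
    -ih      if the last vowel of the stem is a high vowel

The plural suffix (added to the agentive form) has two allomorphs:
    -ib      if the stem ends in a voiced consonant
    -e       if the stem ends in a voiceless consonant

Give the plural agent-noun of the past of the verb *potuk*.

potukhehojib

*potuk*: final sound = /k/, a consonant → -heh → *potukheh*.
The past-tense form *potukheh* — last vowel /e/ (a non-high vowel) → -oj → *potukhehoj*.
The final consonant of the agentive form *potukhehoj* is /j/, which is voiced, so the plural suffix is -ib, giving *potukhehojib*.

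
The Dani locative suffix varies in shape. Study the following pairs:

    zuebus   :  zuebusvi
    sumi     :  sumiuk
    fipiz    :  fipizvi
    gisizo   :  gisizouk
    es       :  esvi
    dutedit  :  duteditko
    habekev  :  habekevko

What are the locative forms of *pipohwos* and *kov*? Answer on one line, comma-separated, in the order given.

The alternation tracks the final sound of the stem — -vi when the stem ends in a sibilant (*zuebus*, *fipiz*, *es*); -ko when the stem ends in a non-sibilant consonant (*dutedit*, *habekev*); -uk when the stem ends in a vowel (*sumi*, *gisizo*).
*pipohwos* — final sound /s/ (a sibilant) → -vi → *pipohwosvi*.
The final sound of *kov* is /v/, which is a non-sibilant consonant, so the suffix is -ko, giving *kovko*.

pipohwosvi, kovko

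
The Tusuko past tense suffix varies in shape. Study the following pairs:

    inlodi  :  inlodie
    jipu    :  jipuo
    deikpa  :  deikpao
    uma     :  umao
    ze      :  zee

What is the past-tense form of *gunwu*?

gunwuo

The alternation tracks the last vowel of the stem — -e when the last vowel of the stem is a front vowel (*inlodi*, *ze*); -o when the last vowel of the stem is a back vowel (*jipu*, *deikpa*, *uma*).
Since the last vowel of *gunwu* is /u/ (a back vowel), it takes -o, giving *gunwuo*.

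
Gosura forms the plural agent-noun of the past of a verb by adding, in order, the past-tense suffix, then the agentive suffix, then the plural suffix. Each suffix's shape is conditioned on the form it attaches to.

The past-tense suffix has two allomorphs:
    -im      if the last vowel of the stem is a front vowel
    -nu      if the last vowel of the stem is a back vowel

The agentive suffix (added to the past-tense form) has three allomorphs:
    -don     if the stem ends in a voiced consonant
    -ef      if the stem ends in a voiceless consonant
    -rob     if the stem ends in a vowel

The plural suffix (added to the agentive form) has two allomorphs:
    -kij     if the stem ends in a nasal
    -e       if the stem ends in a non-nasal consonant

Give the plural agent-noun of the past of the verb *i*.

*i*: last vowel = /i/, a front vowel → -im → *iim*.
The final sound of the past-tense form *iim* is /m/, which is a voiced consonant, so the agentive suffix is -don, giving *iimdon*.
Since the final consonant of the agentive form *iimdon* is /n/ (a nasal), it takes -kij, giving *iimdonkij*.

iimdonkij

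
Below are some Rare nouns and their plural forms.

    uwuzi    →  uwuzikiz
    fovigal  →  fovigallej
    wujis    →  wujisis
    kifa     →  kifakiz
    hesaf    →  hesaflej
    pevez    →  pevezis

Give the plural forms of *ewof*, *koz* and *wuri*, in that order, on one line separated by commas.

Looking at the final sound of each stem: -is when the stem ends in a sibilant (*wujis*, *pevez*); -lej when the stem ends in a non-sibilant consonant (*fovigal*, *hesaf*); -kiz when the stem ends in a vowel (*uwuzi*, *kifa*).
*ewof* — final sound /f/ (a non-sibilant consonant) → -lej → *ewoflej*.
The final sound of *koz* is /z/, which is a sibilant, so the suffix is -is, giving *kozis*.
*wuri*: final sound = /i/, a vowel → -kiz → *wurikiz*.

ewoflej, kozis, wurikiz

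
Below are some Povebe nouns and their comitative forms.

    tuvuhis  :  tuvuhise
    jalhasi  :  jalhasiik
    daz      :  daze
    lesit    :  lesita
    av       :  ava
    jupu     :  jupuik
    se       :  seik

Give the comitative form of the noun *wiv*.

wiva

The pattern is sibilance of the final sound: -e when the stem ends in a sibilant (*tuvuhis*, *daz*); -a when the stem ends in a non-sibilant consonant (*lesit*, *av*); -ik when the stem ends in a vowel (*jalhasi*, *jupu*, *se*).
Since the final sound of *wiv* is /v/ (a non-sibilant consonant), it takes -a, giving *wiva*.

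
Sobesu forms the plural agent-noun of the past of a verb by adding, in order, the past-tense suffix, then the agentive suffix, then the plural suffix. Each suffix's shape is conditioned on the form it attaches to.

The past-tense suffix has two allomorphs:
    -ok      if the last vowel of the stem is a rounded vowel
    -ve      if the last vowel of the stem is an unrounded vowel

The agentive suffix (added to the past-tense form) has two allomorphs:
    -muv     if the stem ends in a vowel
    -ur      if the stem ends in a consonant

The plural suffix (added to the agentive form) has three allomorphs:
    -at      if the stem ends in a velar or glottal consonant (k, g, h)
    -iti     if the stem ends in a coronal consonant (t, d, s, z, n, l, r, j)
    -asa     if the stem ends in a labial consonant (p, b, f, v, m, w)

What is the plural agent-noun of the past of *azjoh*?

*azjoh*: last vowel = /o/, a rounded vowel → -ok → *azjohok*.
Since the final sound of the past-tense form *azjohok* is /k/ (a consonant), it takes -ur, giving *azjohokur*.
The agentive form *azjohokur*: final consonant = /r/, coronal → -iti → *azjohokuriti*.

azjohokuriti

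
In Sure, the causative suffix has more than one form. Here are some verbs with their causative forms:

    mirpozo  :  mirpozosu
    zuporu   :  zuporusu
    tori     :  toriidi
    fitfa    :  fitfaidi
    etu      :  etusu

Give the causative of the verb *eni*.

eniidi

The suffix is conditioned by the last vowel: -su when the last vowel of the stem is a rounded vowel (*mirpozo*, *zuporu*, *etu*); -idi when the last vowel of the stem is an unrounded vowel (*tori*, *fitfa*).
*eni* — last vowel /i/ (an unrounded vowel) → -idi → *eniidi*.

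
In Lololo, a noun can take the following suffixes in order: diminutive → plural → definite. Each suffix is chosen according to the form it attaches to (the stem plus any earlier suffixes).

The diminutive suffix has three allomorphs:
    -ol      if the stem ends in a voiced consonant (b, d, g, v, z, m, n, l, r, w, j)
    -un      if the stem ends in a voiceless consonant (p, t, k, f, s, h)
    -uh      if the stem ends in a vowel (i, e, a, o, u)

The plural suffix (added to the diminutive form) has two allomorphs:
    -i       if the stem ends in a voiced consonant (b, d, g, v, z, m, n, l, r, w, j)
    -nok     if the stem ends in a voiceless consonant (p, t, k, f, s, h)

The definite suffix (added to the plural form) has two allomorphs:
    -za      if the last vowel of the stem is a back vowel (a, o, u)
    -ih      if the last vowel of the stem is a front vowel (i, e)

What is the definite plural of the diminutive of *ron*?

ronoliih

*ron* — final sound /n/ (a voiced consonant) → -ol → *ronol*.
The diminutive form *ronol*: final consonant = /l/, voiced → -i → *ronoli*.
The plural form *ronoli*: last vowel = /i/, a front vowel → -ih → *ronoliih*.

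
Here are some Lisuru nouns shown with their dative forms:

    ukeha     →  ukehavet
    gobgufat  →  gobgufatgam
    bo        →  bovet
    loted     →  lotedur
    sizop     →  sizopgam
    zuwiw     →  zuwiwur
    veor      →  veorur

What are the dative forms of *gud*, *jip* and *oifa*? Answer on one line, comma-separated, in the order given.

gudur, jipgam, oifavet

The alternation tracks the final sound of the stem — -gam when the stem ends in a voiceless consonant (*gobgufat*, *sizop*); -ur when the stem ends in a voiced consonant (*loted*, *zuwiw*, *veor*); -vet when the stem ends in a vowel (*ukeha*, *bo*).
*gud*: final sound = /d/, a voiced consonant → -ur → *gudur*.
Since the final sound of *jip* is /p/ (a voiceless consonant), it takes -gam, giving *jipgam*.
The final sound of *oifa* is /a/, which is a vowel, so the suffix is -vet, giving *oifavet*.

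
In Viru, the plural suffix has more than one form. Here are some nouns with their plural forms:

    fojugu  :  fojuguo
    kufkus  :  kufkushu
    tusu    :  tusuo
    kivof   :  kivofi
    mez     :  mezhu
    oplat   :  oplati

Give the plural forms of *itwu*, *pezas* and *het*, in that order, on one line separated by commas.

The pattern is sibilance of the final sound: -hu when the stem ends in a sibilant (*kufkus*, *mez*); -i when the stem ends in a non-sibilant consonant (*kivof*, *oplat*); -o when the stem ends in a vowel (*fojugu*, *tusu*).
*itwu* — final sound /u/ (a vowel) → -o → *itwuo*.
The final sound of *pezas* is /s/, which is a sibilant, so the suffix is -hu, giving *pezashu*.
Since the final sound of *het* is /t/ (a non-sibilant consonant), it takes -i, giving *heti*.

itwuo, pezashu, heti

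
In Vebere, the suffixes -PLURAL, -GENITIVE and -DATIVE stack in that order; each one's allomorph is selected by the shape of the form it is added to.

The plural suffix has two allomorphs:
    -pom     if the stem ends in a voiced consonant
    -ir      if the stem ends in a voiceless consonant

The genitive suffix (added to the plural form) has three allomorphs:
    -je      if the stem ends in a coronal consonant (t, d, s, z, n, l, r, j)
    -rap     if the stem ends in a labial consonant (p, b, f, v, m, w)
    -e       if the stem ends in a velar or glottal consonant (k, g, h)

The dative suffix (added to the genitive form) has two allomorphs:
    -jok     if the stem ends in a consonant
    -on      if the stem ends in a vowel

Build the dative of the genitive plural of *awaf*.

Since the final consonant of *awaf* is /f/ (voiceless), it takes -ir, giving *awafir*.
The plural form *awafir* — final consonant /r/ (coronal) → -je → *awafirje*.
Since the final sound of the genitive form *awafirje* is /e/ (a vowel), it takes -on, giving *awafirjeon*.

awafirjeon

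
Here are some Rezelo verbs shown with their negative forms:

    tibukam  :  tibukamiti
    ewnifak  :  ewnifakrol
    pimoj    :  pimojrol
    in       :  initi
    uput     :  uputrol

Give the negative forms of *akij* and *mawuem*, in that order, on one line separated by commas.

akijrol, mawuemiti

The alternation tracks the final consonant of the stem — -iti when the stem ends in a nasal (*tibukam*, *in*); -rol when the stem ends in a non-nasal consonant (*ewnifak*, *pimoj*, *uput*).
The final consonant of *akij* is /j/, which is non-nasal, so the suffix is -rol, giving *akijrol*.
Since the final consonant of *mawuem* is /m/ (a nasal), it takes -iti, giving *mawuemiti*.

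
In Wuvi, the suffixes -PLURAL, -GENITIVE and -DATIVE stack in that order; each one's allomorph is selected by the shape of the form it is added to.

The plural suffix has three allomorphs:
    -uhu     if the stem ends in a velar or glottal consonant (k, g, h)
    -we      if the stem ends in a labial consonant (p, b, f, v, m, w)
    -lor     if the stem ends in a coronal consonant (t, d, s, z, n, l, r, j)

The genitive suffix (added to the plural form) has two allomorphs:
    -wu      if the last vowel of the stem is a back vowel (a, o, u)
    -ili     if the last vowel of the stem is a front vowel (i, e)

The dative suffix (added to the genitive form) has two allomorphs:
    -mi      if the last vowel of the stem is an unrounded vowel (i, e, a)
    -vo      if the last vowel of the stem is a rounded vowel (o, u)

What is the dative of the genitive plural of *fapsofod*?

fapsofodlorwuvo

*fapsofod* — final consonant /d/ (coronal) → -lor → *fapsofodlor*.
The plural form *fapsofodlor*: last vowel = /o/, a back vowel → -wu → *fapsofodlorwu*.
The genitive form *fapsofodlorwu* — last vowel /u/ (a rounded vowel) → -vo → *fapsofodlorwuvo*.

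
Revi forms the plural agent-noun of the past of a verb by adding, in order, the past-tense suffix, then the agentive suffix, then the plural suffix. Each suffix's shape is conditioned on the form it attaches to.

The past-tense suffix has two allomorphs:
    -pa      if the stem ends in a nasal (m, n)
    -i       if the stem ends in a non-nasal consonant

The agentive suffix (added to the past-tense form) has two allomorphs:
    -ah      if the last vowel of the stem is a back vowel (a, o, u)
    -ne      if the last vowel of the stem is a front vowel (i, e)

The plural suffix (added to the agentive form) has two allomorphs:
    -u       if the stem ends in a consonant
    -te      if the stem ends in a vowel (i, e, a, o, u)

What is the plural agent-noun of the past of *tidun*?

tidunpaahu

The final consonant of *tidun* is /n/, which is a nasal, so the past-tense suffix is -pa, giving *tidunpa*.
The last vowel of the past-tense form *tidunpa* is /a/, which is a back vowel, so the agentive suffix is -ah, giving *tidunpaah*.
The agentive form *tidunpaah* — final sound /h/ (a consonant) → -u → *tidunpaahu*.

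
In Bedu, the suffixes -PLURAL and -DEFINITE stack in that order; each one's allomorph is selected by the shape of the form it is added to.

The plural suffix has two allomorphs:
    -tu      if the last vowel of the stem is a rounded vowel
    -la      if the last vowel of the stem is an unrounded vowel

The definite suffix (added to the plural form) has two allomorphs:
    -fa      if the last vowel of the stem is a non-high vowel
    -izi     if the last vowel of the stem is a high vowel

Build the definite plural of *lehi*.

The last vowel of *lehi* is /i/, which is an unrounded vowel, so the plural suffix is -la, giving *lehila*.
The last vowel of the plural form *lehila* is /a/, which is a non-high vowel, so the definite suffix is -fa, giving *lehilafa*.

lehilafa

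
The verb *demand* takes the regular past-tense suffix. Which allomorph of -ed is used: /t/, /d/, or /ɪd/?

The stem *demand* ends in /t/ or /d/.
The -ed suffix is realized as /ɪd/ after /t, d/; as /t/ after other voiceless consonants; and as /d/ after other voiced sounds.
So -ed on *demand* is pronounced /ɪd/.

/ɪd/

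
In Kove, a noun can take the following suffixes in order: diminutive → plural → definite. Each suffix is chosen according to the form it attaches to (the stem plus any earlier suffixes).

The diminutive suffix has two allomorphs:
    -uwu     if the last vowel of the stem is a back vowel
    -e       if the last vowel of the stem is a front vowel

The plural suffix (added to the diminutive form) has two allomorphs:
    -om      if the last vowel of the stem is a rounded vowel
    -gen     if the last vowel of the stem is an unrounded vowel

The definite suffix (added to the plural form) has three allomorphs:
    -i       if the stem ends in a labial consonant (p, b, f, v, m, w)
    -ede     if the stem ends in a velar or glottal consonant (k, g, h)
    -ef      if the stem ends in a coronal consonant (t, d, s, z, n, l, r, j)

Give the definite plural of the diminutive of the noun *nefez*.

Since the last vowel of *nefez* is /e/ (a front vowel), it takes -e, giving *nefeze*.
The last vowel of the diminutive form *nefeze* is /e/, which is an unrounded vowel, so the plural suffix is -gen, giving *nefezegen*.
The plural form *nefezegen*: final consonant = /n/, coronal → -ef → *nefezegenef*.

nefezegenef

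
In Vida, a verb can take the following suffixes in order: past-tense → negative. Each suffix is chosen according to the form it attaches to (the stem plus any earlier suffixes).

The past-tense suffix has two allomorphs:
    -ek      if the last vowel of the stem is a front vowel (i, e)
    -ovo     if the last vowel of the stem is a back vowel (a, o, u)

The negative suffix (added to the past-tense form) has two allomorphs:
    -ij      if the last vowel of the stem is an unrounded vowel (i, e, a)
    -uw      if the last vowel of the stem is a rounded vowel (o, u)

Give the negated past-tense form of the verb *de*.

*de* — last vowel /e/ (a front vowel) → -ek → *deek*.
The past-tense form *deek*: last vowel = /e/, an unrounded vowel → -ij → *deekij*.

deekij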